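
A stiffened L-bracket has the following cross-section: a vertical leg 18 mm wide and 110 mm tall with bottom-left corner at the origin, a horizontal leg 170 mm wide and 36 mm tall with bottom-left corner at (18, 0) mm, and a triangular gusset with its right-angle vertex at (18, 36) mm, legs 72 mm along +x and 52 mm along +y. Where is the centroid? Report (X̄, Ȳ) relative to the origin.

vertical leg: A = 18 × 110 = 1980.00, centroid at (9.00, 55.00).
horizontal leg: A = 170 × 36 = 6120.00, centroid at (103.00, 18.00).
gusset: A = ½·72·52 = 1872.00, centroid at (42.00, 53.33).
ΣA = 9972.00 mm², ΣAX̄ = 726804.00 mm³, ΣAȲ = 318900.00 mm³.
X̄ = 726804.00/9972.00 = 72.88 mm; Ȳ = 318900.00/9972.00 = 31.98 mm.

X̄ = 72.88 mm, Ȳ = 31.98 mm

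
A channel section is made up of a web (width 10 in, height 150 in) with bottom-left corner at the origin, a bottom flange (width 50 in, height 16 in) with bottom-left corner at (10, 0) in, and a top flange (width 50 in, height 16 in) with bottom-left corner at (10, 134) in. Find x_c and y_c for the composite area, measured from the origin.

x_c = 20.48 in, y_c = 75.00 in

web: A = 10 × 150 = 1500.00, centroid at (5.00, 75.00).
bottom flange: A = 50 × 16 = 800.00, centroid at (35.00, 8.00).
top flange: A = 50 × 16 = 800.00, centroid at (35.00, 142.00).
ΣA = 3100.00 in², ΣAx_c = 63500.00 in³, ΣAy_c = 232500.00 in³.
x_c = 63500.00/3100.00 = 20.48 in; y_c = 232500.00/3100.00 = 75.00 in.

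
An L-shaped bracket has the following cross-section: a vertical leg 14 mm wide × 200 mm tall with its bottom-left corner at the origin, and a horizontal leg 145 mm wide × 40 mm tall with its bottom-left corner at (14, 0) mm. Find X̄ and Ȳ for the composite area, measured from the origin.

X̄ = 60.62 mm, Ȳ = 46.05 mm

vertical leg: A = 14 × 200 = 2800.00, centroid at (7.00, 100.00).
horizontal leg: A = 145 × 40 = 5800.00, centroid at (86.50, 20.00).
ΣA = 8600.00 mm²
ΣAX̄ = (2800.00)(7.00) + (5800.00)(86.50) = 521300.00 mm³
ΣAȲ = (2800.00)(100.00) + (5800.00)(20.00) = 396000.00 mm³
X̄ = 521300.00 / 8600.00 = 60.62 mm
Ȳ = 396000.00 / 8600.00 = 46.05 mm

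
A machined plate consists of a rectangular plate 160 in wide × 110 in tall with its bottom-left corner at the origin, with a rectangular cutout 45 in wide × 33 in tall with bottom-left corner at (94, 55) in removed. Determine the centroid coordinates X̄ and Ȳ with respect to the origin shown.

plate: A = 160 × 110 = 17600.00, centroid at (80.00, 55.00).
hole: A = −(45 × 33) = -1485.00, centroid at (116.50, 71.50).
ΣA = 16115.00 in², ΣAX̄ = 1234997.50 in³, ΣAȲ = 861822.50 in³.
X̄ = 1234997.50/16115.00 = 76.64 in; Ȳ = 861822.50/16115.00 = 53.48 in.

X̄ = 76.64 in, Ȳ = 53.48 in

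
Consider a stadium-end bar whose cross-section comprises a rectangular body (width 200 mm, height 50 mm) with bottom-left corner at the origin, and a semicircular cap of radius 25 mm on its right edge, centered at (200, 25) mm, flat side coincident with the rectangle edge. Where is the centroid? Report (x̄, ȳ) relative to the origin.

x̄ = 109.89 mm, ȳ = 25.00 mm

Part | A | x̄ᵢ | ȳᵢ | A·x̄ᵢ | A·ȳᵢ
rectangular body | 10000.00 | 100.00 | 25.00 | 1000000.00 | 250000.00
semicircular end | 981.75 | 210.61 | 25.00 | 206766.21 | 24543.69
Σ | 10981.75 |  |  | 1206766.21 | 274543.69
x̄ = 1206766.21 / 10981.75 = 109.89 mm
ȳ = 274543.69 / 10981.75 = 25.00 mm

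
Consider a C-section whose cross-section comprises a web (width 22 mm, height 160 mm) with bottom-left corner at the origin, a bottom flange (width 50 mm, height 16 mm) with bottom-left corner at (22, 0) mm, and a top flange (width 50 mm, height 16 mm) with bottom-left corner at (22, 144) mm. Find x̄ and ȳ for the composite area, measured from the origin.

x̄ = 22.25 mm, ȳ = 80.00 mm

web: A = 22 × 160 = 3520.00, centroid at (11.00, 80.00).
bottom flange: A = 50 × 16 = 800.00, centroid at (47.00, 8.00).
top flange: A = 50 × 16 = 800.00, centroid at (47.00, 152.00).
ΣA = 5120.00 mm²
ΣAx̄ = (3520.00)(11.00) + (800.00)(47.00) + (800.00)(47.00) = 113920.00 mm³
ΣAȳ = (3520.00)(80.00) + (800.00)(8.00) + (800.00)(152.00) = 409600.00 mm³
x̄ = 113920.00 / 5120.00 = 22.25 mm
ȳ = 409600.00 / 5120.00 = 80.00 mm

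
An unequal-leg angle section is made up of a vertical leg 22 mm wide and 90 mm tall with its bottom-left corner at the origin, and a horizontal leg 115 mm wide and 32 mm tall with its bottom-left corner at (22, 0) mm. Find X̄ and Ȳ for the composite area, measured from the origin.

Part | A | x̄ᵢ | ȳᵢ | A·x̄ᵢ | A·ȳᵢ
vertical leg | 1980.00 | 11.00 | 45.00 | 21780.00 | 89100.00
horizontal leg | 3680.00 | 79.50 | 16.00 | 292560.00 | 58880.00
Σ | 5660.00 |  |  | 314340.00 | 147980.00
X̄ = 314340.00 / 5660.00 = 55.54 mm
Ȳ = 147980.00 / 5660.00 = 26.14 mm

X̄ = 55.54 mm, Ȳ = 26.14 mm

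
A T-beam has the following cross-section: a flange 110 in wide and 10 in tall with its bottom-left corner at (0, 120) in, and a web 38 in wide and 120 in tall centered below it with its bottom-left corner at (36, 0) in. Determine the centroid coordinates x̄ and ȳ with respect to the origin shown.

Part | A | x̄ᵢ | ȳᵢ | A·x̄ᵢ | A·ȳᵢ
web | 4560.00 | 55.00 | 60.00 | 250800.00 | 273600.00
flange | 1100.00 | 55.00 | 125.00 | 60500.00 | 137500.00
Σ | 5660.00 |  |  | 311300.00 | 411100.00
x̄ = 311300.00 / 5660.00 = 55.00 in
ȳ = 411100.00 / 5660.00 = 72.63 in

x̄ = 55.00 in, ȳ = 72.63 in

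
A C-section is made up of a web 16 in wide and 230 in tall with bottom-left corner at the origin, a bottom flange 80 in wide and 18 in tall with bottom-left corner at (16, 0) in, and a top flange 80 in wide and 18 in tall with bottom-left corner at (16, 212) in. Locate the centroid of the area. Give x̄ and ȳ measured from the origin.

x̄ = 29.07 in, ȳ = 115.00 in

web: A = 16 × 230 = 3680.00, centroid at (8.00, 115.00).
bottom flange: A = 80 × 18 = 1440.00, centroid at (56.00, 9.00).
top flange: A = 80 × 18 = 1440.00, centroid at (56.00, 221.00).
ΣA = 6560.00 in²
ΣAx̄ = (3680.00)(8.00) + (1440.00)(56.00) + (1440.00)(56.00) = 190720.00 in³
ΣAȳ = (3680.00)(115.00) + (1440.00)(9.00) + (1440.00)(221.00) = 754400.00 in³
x̄ = 190720.00 / 6560.00 = 29.07 in
ȳ = 754400.00 / 6560.00 = 115.00 in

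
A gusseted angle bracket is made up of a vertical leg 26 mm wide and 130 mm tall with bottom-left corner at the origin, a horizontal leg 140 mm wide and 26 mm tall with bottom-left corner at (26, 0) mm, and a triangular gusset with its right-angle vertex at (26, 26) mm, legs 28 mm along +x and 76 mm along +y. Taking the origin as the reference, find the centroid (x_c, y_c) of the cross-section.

x_c = 53.31 mm, y_c = 39.79 mm

vertical leg: A = 26 × 130 = 3380.00, centroid at (13.00, 65.00).
horizontal leg: A = 140 × 26 = 3640.00, centroid at (96.00, 13.00).
gusset: A = ½·28·76 = 1064.00, centroid at (35.33, 51.33).
ΣA = 8084.00 mm²
ΣAx_c = (3380.00)(13.00) + (3640.00)(96.00) + (1064.00)(35.33) = 430974.67 mm³
ΣAy_c = (3380.00)(65.00) + (3640.00)(13.00) + (1064.00)(51.33) = 321638.67 mm³
x_c = 430974.67 / 8084.00 = 53.31 mm
y_c = 321638.67 / 8084.00 = 39.79 mm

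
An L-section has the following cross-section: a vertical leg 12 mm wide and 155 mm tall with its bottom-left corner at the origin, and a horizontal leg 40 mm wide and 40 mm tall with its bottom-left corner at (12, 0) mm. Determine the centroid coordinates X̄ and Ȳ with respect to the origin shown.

vertical leg: A = 12 × 155 = 1860.00, centroid at (6.00, 77.50).
horizontal leg: A = 40 × 40 = 1600.00, centroid at (32.00, 20.00).
ΣA = 3460.00 mm², ΣAX̄ = 62360.00 mm³, ΣAȲ = 176150.00 mm³.
X̄ = 62360.00/3460.00 = 18.02 mm; Ȳ = 176150.00/3460.00 = 50.91 mm.

X̄ = 18.02 mm, Ȳ = 50.91 mm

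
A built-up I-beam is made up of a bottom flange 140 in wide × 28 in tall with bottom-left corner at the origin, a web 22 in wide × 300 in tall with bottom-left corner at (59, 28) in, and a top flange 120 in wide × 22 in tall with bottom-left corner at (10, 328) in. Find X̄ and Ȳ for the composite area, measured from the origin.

bottom flange: A = 140 × 28 = 3920.00, centroid at (70.00, 14.00).
web: A = 22 × 300 = 6600.00, centroid at (70.00, 178.00).
top flange: A = 120 × 22 = 2640.00, centroid at (70.00, 339.00).
ΣA = 13160.00 in², ΣAX̄ = 921200.00 in³, ΣAȲ = 2124640.00 in³.
X̄ = 921200.00/13160.00 = 70.00 in; Ȳ = 2124640.00/13160.00 = 161.45 in.

X̄ = 70.00 in, Ȳ = 161.45 in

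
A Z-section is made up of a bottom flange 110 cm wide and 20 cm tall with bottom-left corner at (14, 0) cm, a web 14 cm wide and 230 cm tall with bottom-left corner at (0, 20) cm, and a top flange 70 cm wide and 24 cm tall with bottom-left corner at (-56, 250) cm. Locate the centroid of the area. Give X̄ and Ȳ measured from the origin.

bottom flange: A = 110 × 20 = 2200.00, centroid at (69.00, 10.00).
web: A = 14 × 230 = 3220.00, centroid at (7.00, 135.00).
top flange: A = 70 × 24 = 1680.00, centroid at (-21.00, 262.00).
ΣA = 7100.00 cm²
ΣAX̄ = (2200.00)(69.00) + (3220.00)(7.00) + (1680.00)(-21.00) = 139060.00 cm³
ΣAȲ = (2200.00)(10.00) + (3220.00)(135.00) + (1680.00)(262.00) = 896860.00 cm³
X̄ = 139060.00 / 7100.00 = 19.59 cm
Ȳ = 896860.00 / 7100.00 = 126.32 cm

X̄ = 19.59 cm, Ȳ = 126.32 cm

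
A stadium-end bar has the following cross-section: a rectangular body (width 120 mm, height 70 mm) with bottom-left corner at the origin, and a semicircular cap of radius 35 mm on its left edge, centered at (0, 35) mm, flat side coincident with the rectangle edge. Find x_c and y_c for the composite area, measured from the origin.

Part | A | x̄ᵢ | ȳᵢ | A·x̄ᵢ | A·ȳᵢ
rectangular body | 8400.00 | 60.00 | 35.00 | 504000.00 | 294000.00
semicircular end | 1924.23 | -14.85 | 35.00 | -28583.33 | 67347.89
Σ | 10324.23 |  |  | 475416.67 | 361347.89
x_c = 475416.67 / 10324.23 = 46.05 mm
y_c = 361347.89 / 10324.23 = 35.00 mm

x_c = 46.05 mm, y_c = 35.00 mm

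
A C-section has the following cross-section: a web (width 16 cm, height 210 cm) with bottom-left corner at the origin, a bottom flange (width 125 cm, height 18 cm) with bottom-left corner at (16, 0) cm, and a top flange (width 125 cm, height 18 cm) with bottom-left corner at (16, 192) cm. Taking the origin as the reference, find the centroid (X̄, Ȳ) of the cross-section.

X̄ = 48.36 cm, Ȳ = 105.00 cm

web: A = 16 × 210 = 3360.00, centroid at (8.00, 105.00).
bottom flange: A = 125 × 18 = 2250.00, centroid at (78.50, 9.00).
top flange: A = 125 × 18 = 2250.00, centroid at (78.50, 201.00).
ΣA = 7860.00 cm², ΣAX̄ = 380130.00 cm³, ΣAȲ = 825300.00 cm³.
X̄ = 380130.00/7860.00 = 48.36 cm; Ȳ = 825300.00/7860.00 = 105.00 cm.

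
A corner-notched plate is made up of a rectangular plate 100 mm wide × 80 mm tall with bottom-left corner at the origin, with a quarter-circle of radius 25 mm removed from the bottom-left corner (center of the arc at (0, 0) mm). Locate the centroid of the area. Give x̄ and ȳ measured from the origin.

x̄ = 52.57 mm, ȳ = 41.92 mm

plate: A = 100 × 80 = 8000.00, centroid at (50.00, 40.00).
removed quarter-circle: A = −¼π·25² = -490.87, centroid at (10.61, 10.61).
ΣA = 7509.13 mm², ΣAx̄ = 394791.67 mm³, ΣAȳ = 314791.67 mm³.
x̄ = 394791.67/7509.13 = 52.57 mm; ȳ = 314791.67/7509.13 = 41.92 mm.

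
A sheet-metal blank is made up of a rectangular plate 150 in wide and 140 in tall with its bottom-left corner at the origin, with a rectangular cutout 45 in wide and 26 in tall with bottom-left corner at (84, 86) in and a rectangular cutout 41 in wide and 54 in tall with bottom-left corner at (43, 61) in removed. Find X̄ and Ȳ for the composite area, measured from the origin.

X̄ = 74.35 in, Ȳ = 65.81 in

plate: A = 150 × 140 = 21000.00, centroid at (75.00, 70.00).
hole 1: A = −(45 × 26) = -1170.00, centroid at (106.50, 99.00).
hole 2: A = −(41 × 54) = -2214.00, centroid at (63.50, 88.00).
ΣA = 17616.00 in², ΣAX̄ = 1309806.00 in³, ΣAȲ = 1159338.00 in³.
X̄ = 1309806.00/17616.00 = 74.35 in; Ȳ = 1159338.00/17616.00 = 65.81 in.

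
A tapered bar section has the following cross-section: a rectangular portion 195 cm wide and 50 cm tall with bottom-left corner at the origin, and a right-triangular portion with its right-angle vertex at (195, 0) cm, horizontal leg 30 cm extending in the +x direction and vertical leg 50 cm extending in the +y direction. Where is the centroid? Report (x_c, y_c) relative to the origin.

Part | A | x̄ᵢ | ȳᵢ | A·x̄ᵢ | A·ȳᵢ
rectangular portion | 9750.00 | 97.50 | 25.00 | 950625.00 | 243750.00
triangular portion | 750.00 | 205.00 | 16.67 | 153750.00 | 12500.00
Σ | 10500.00 |  |  | 1104375.00 | 256250.00
x_c = 1104375.00 / 10500.00 = 105.18 cm
y_c = 256250.00 / 10500.00 = 24.40 cm

x_c = 105.18 cm, y_c = 24.40 cm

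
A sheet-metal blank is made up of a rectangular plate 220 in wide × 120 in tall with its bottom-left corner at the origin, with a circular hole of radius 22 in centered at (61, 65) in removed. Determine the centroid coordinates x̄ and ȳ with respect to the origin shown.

x̄ = 112.99 in, ȳ = 59.69 in

plate: A = 220 × 120 = 26400.00, centroid at (110.00, 60.00).
hole: A = −π·22² = -1520.53, centroid at (61.00, 65.00).
ΣA = 24879.47 in²
ΣAx̄ = (26400.00)(110.00) + (-1520.53)(61.00) = 2811247.62 in³
ΣAȳ = (26400.00)(60.00) + (-1520.53)(65.00) = 1485165.50 in³
x̄ = 2811247.62 / 24879.47 = 112.99 in
ȳ = 1485165.50 / 24879.47 = 59.69 in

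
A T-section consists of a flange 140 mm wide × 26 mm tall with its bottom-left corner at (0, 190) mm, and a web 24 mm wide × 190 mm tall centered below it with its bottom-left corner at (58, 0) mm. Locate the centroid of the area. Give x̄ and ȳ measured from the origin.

x̄ = 70.00 mm, ȳ = 142.94 mm

Part | A | x̄ᵢ | ȳᵢ | A·x̄ᵢ | A·ȳᵢ
web | 4560.00 | 70.00 | 95.00 | 319200.00 | 433200.00
flange | 3640.00 | 70.00 | 203.00 | 254800.00 | 738920.00
Σ | 8200.00 |  |  | 574000.00 | 1172120.00
x̄ = 574000.00 / 8200.00 = 70.00 mm
ȳ = 1172120.00 / 8200.00 = 142.94 mm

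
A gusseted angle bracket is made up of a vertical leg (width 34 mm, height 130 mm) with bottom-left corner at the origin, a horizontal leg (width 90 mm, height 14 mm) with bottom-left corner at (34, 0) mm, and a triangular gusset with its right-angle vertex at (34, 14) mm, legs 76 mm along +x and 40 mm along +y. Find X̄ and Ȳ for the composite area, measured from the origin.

Part | A | x̄ᵢ | ȳᵢ | A·x̄ᵢ | A·ȳᵢ
vertical leg | 4420.00 | 17.00 | 65.00 | 75140.00 | 287300.00
horizontal leg | 1260.00 | 79.00 | 7.00 | 99540.00 | 8820.00
gusset | 1520.00 | 59.33 | 27.33 | 90186.67 | 41546.67
Σ | 7200.00 |  |  | 264866.67 | 337666.67
X̄ = 264866.67 / 7200.00 = 36.79 mm
Ȳ = 337666.67 / 7200.00 = 46.90 mm

X̄ = 36.79 mm, Ȳ = 46.90 mm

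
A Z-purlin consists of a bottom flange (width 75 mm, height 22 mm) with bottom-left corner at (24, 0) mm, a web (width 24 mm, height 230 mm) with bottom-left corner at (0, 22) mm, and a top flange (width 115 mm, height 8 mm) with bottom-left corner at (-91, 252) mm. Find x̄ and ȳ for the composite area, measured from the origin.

Part | A | x̄ᵢ | ȳᵢ | A·x̄ᵢ | A·ȳᵢ
bottom flange | 1650.00 | 61.50 | 11.00 | 101475.00 | 18150.00
web | 5520.00 | 12.00 | 137.00 | 66240.00 | 756240.00
top flange | 920.00 | -33.50 | 256.00 | -30820.00 | 235520.00
Σ | 8090.00 |  |  | 136895.00 | 1009910.00
x̄ = 136895.00 / 8090.00 = 16.92 mm
ȳ = 1009910.00 / 8090.00 = 124.83 mm

x̄ = 16.92 mm, ȳ = 124.83 mm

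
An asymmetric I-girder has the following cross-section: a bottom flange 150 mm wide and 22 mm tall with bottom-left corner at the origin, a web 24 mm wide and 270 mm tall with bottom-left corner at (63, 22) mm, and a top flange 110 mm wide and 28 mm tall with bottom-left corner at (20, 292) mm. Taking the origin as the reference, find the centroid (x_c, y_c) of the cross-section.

bottom flange: A = 150 × 22 = 3300.00, centroid at (75.00, 11.00).
web: A = 24 × 270 = 6480.00, centroid at (75.00, 157.00).
top flange: A = 110 × 28 = 3080.00, centroid at (75.00, 306.00).
ΣA = 12860.00 mm², ΣAx_c = 964500.00 mm³, ΣAy_c = 1996140.00 mm³.
x_c = 964500.00/12860.00 = 75.00 mm; y_c = 1996140.00/12860.00 = 155.22 mm.

x_c = 75.00 mm, y_c = 155.22 mm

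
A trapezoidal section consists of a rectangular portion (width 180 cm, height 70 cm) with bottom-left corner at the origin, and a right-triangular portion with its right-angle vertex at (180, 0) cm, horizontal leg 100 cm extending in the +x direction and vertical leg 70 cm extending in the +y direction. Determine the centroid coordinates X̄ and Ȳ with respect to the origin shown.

X̄ = 116.81 cm, Ȳ = 32.46 cm

rectangular portion: A = 180 × 70 = 12600.00, centroid at (90.00, 35.00).
triangular portion: A = ½·100·70 = 3500.00, centroid at (213.33, 23.33).
ΣA = 16100.00 cm², ΣAX̄ = 1880666.67 cm³, ΣAȲ = 522666.67 cm³.
X̄ = 1880666.67/16100.00 = 116.81 cm; Ȳ = 522666.67/16100.00 = 32.46 cm.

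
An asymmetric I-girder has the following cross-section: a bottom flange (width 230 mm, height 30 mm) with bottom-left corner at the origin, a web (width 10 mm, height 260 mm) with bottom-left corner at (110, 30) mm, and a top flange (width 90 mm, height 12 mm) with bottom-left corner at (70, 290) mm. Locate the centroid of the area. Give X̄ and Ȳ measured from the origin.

X̄ = 115.00 mm, Ȳ = 79.32 mm

Part | A | x̄ᵢ | ȳᵢ | A·x̄ᵢ | A·ȳᵢ
bottom flange | 6900.00 | 115.00 | 15.00 | 793500.00 | 103500.00
web | 2600.00 | 115.00 | 160.00 | 299000.00 | 416000.00
top flange | 1080.00 | 115.00 | 296.00 | 124200.00 | 319680.00
Σ | 10580.00 |  |  | 1216700.00 | 839180.00
X̄ = 1216700.00 / 10580.00 = 115.00 mm
Ȳ = 839180.00 / 10580.00 = 79.32 mm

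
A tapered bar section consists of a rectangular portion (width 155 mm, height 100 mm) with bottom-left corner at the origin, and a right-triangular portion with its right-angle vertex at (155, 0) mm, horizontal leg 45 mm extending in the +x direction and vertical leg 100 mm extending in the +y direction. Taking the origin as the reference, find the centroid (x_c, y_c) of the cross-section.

x_c = 89.23 mm, y_c = 47.89 mm

rectangular portion: A = 155 × 100 = 15500.00, centroid at (77.50, 50.00).
triangular portion: A = ½·45·100 = 2250.00, centroid at (170.00, 33.33).
ΣA = 17750.00 mm²
ΣAx_c = (15500.00)(77.50) + (2250.00)(170.00) = 1583750.00 mm³
ΣAy_c = (15500.00)(50.00) + (2250.00)(33.33) = 850000.00 mm³
x_c = 1583750.00 / 17750.00 = 89.23 mm
y_c = 850000.00 / 17750.00 = 47.89 mm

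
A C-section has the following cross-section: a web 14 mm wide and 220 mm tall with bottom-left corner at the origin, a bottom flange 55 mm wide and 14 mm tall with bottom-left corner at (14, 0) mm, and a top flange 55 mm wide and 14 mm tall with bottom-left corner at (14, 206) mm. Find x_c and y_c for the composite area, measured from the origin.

web: A = 14 × 220 = 3080.00, centroid at (7.00, 110.00).
bottom flange: A = 55 × 14 = 770.00, centroid at (41.50, 7.00).
top flange: A = 55 × 14 = 770.00, centroid at (41.50, 213.00).
ΣA = 4620.00 mm²
ΣAx_c = (3080.00)(7.00) + (770.00)(41.50) + (770.00)(41.50) = 85470.00 mm³
ΣAy_c = (3080.00)(110.00) + (770.00)(7.00) + (770.00)(213.00) = 508200.00 mm³
x_c = 85470.00 / 4620.00 = 18.50 mm
y_c = 508200.00 / 4620.00 = 110.00 mm

x_c = 18.50 mm, y_c = 110.00 mm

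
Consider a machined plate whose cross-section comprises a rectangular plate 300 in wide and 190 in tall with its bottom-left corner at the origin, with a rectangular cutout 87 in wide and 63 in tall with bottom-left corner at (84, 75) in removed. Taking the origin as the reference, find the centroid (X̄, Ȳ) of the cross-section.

Part | A | x̄ᵢ | ȳᵢ | A·x̄ᵢ | A·ȳᵢ
plate | 57000.00 | 150.00 | 95.00 | 8550000.00 | 5415000.00
hole | -5481.00 | 127.50 | 106.50 | -698827.50 | -583726.50
Σ | 51519.00 |  |  | 7851172.50 | 4831273.50
X̄ = 7851172.50 / 51519.00 = 152.39 in
Ȳ = 4831273.50 / 51519.00 = 93.78 in

X̄ = 152.39 in, Ȳ = 93.78 in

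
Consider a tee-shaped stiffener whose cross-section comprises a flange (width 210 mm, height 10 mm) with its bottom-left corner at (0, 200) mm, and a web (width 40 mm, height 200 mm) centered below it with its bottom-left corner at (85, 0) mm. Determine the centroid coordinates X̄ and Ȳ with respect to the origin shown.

Part | A | x̄ᵢ | ȳᵢ | A·x̄ᵢ | A·ȳᵢ
web | 8000.00 | 105.00 | 100.00 | 840000.00 | 800000.00
flange | 2100.00 | 105.00 | 205.00 | 220500.00 | 430500.00
Σ | 10100.00 |  |  | 1060500.00 | 1230500.00
X̄ = 1060500.00 / 10100.00 = 105.00 mm
Ȳ = 1230500.00 / 10100.00 = 121.83 mm

X̄ = 105.00 mm, Ȳ = 121.83 mm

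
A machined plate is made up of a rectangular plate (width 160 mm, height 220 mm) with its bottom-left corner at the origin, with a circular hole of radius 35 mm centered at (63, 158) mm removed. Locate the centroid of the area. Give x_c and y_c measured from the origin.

x_c = 82.09 mm, y_c = 104.11 mm

plate: A = 160 × 220 = 35200.00, centroid at (80.00, 110.00).
hole: A = −π·35² = -3848.45, centroid at (63.00, 158.00).
ΣA = 31351.55 mm², ΣAx_c = 2573547.59 mm³, ΣAy_c = 3263944.74 mm³.
x_c = 2573547.59/31351.55 = 82.09 mm; y_c = 3263944.74/31351.55 = 104.11 mm.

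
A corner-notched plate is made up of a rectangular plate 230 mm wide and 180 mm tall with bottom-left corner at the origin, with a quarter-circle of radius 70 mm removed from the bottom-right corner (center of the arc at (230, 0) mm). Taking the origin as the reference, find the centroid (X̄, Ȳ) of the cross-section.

X̄ = 106.26 mm, Ȳ = 96.18 mm

plate: A = 230 × 180 = 41400.00, centroid at (115.00, 90.00).
removed quarter-circle: A = −¼π·70² = -3848.45, centroid at (200.29, 29.71).
ΣA = 37551.55 mm²
ΣAX̄ = (41400.00)(115.00) + (-3848.45)(200.29) = 3990189.60 mm³
ΣAȲ = (41400.00)(90.00) + (-3848.45)(29.71) = 3611666.67 mm³
X̄ = 3990189.60 / 37551.55 = 106.26 mm
Ȳ = 3611666.67 / 37551.55 = 96.18 mm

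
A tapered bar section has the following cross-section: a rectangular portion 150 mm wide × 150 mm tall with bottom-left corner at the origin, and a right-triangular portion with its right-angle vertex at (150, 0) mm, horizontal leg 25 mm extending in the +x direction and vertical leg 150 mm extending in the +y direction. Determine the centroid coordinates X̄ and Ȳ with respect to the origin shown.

X̄ = 81.41 mm, Ȳ = 73.08 mm

rectangular portion: A = 150 × 150 = 22500.00, centroid at (75.00, 75.00).
triangular portion: A = ½·25·150 = 1875.00, centroid at (158.33, 50.00).
ΣA = 24375.00 mm², ΣAX̄ = 1984375.00 mm³, ΣAȲ = 1781250.00 mm³.
X̄ = 1984375.00/24375.00 = 81.41 mm; Ȳ = 1781250.00/24375.00 = 73.08 mm.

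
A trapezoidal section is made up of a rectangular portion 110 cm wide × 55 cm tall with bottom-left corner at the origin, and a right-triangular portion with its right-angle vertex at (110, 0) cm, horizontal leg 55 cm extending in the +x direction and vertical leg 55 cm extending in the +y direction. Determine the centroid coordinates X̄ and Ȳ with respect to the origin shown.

X̄ = 69.67 cm, Ȳ = 25.67 cm

Part | A | x̄ᵢ | ȳᵢ | A·x̄ᵢ | A·ȳᵢ
rectangular portion | 6050.00 | 55.00 | 27.50 | 332750.00 | 166375.00
triangular portion | 1512.50 | 128.33 | 18.33 | 194104.17 | 27729.17
Σ | 7562.50 |  |  | 526854.17 | 194104.17
X̄ = 526854.17 / 7562.50 = 69.67 cm
Ȳ = 194104.17 / 7562.50 = 25.67 cm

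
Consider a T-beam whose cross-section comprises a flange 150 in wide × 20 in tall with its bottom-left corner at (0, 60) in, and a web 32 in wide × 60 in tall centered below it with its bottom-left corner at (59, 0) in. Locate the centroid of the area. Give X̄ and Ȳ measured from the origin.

Part | A | x̄ᵢ | ȳᵢ | A·x̄ᵢ | A·ȳᵢ
web | 1920.00 | 75.00 | 30.00 | 144000.00 | 57600.00
flange | 3000.00 | 75.00 | 70.00 | 225000.00 | 210000.00
Σ | 4920.00 |  |  | 369000.00 | 267600.00
X̄ = 369000.00 / 4920.00 = 75.00 in
Ȳ = 267600.00 / 4920.00 = 54.39 in

X̄ = 75.00 in, Ȳ = 54.39 in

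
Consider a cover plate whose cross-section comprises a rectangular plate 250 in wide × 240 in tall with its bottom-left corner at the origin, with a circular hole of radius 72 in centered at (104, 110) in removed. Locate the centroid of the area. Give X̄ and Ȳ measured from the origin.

X̄ = 132.82 in, Ȳ = 123.73 in

plate: A = 250 × 240 = 60000.00, centroid at (125.00, 120.00).
hole: A = −π·72² = -16286.02, centroid at (104.00, 110.00).
ΣA = 43713.98 in², ΣAX̄ = 5806254.30 in³, ΣAȲ = 5408538.21 in³.
X̄ = 5806254.30/43713.98 = 132.82 in; Ȳ = 5408538.21/43713.98 = 123.73 in.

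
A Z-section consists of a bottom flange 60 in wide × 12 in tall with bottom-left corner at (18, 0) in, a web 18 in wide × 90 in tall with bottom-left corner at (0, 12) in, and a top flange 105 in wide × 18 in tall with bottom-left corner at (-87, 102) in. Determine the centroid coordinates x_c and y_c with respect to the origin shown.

Part | A | x̄ᵢ | ȳᵢ | A·x̄ᵢ | A·ȳᵢ
bottom flange | 720.00 | 48.00 | 6.00 | 34560.00 | 4320.00
web | 1620.00 | 9.00 | 57.00 | 14580.00 | 92340.00
top flange | 1890.00 | -34.50 | 111.00 | -65205.00 | 209790.00
Σ | 4230.00 |  |  | -16065.00 | 306450.00
x_c = -16065.00 / 4230.00 = -3.80 in
y_c = 306450.00 / 4230.00 = 72.45 in

x_c = -3.80 in, y_c = 72.45 in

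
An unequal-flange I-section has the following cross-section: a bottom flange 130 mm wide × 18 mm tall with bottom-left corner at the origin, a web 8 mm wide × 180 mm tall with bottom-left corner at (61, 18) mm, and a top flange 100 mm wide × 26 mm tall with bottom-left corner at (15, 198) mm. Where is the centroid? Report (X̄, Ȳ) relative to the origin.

X̄ = 65.00 mm, Ȳ = 113.66 mm

bottom flange: A = 130 × 18 = 2340.00, centroid at (65.00, 9.00).
web: A = 8 × 180 = 1440.00, centroid at (65.00, 108.00).
top flange: A = 100 × 26 = 2600.00, centroid at (65.00, 211.00).
ΣA = 6380.00 mm²
ΣAX̄ = (2340.00)(65.00) + (1440.00)(65.00) + (2600.00)(65.00) = 414700.00 mm³
ΣAȲ = (2340.00)(9.00) + (1440.00)(108.00) + (2600.00)(211.00) = 725180.00 mm³
X̄ = 414700.00 / 6380.00 = 65.00 mm
Ȳ = 725180.00 / 6380.00 = 113.66 mm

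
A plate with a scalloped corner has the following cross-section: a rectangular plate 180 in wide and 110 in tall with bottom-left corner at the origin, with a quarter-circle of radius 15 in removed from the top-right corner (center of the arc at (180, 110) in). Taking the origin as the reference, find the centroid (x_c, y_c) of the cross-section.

x_c = 89.25 in, y_c = 54.56 in

plate: A = 180 × 110 = 19800.00, centroid at (90.00, 55.00).
removed quarter-circle: A = −¼π·15² = -176.71, centroid at (173.63, 103.63).
ΣA = 19623.29 in², ΣAx_c = 1751316.37 in³, ΣAy_c = 1070686.40 in³.
x_c = 1751316.37/19623.29 = 89.25 in; y_c = 1070686.40/19623.29 = 54.56 in.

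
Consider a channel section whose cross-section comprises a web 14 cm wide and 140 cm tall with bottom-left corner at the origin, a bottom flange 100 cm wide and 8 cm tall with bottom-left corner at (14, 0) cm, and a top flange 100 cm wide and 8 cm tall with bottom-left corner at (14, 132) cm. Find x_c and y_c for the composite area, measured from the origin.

x_c = 32.62 cm, y_c = 70.00 cm

web: A = 14 × 140 = 1960.00, centroid at (7.00, 70.00).
bottom flange: A = 100 × 8 = 800.00, centroid at (64.00, 4.00).
top flange: A = 100 × 8 = 800.00, centroid at (64.00, 136.00).
ΣA = 3560.00 cm²
ΣAx_c = (1960.00)(7.00) + (800.00)(64.00) + (800.00)(64.00) = 116120.00 cm³
ΣAy_c = (1960.00)(70.00) + (800.00)(4.00) + (800.00)(136.00) = 249200.00 cm³
x_c = 116120.00 / 3560.00 = 32.62 cm
y_c = 249200.00 / 3560.00 = 70.00 cm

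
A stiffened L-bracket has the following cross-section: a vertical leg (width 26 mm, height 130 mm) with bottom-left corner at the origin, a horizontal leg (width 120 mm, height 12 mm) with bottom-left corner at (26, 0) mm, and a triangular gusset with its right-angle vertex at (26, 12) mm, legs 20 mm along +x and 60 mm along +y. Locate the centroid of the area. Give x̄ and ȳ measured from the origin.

x̄ = 34.57 mm, ȳ = 45.67 mm

vertical leg: A = 26 × 130 = 3380.00, centroid at (13.00, 65.00).
horizontal leg: A = 120 × 12 = 1440.00, centroid at (86.00, 6.00).
gusset: A = ½·20·60 = 600.00, centroid at (32.67, 32.00).
ΣA = 5420.00 mm²
ΣAx̄ = (3380.00)(13.00) + (1440.00)(86.00) + (600.00)(32.67) = 187380.00 mm³
ΣAȳ = (3380.00)(65.00) + (1440.00)(6.00) + (600.00)(32.00) = 247540.00 mm³
x̄ = 187380.00 / 5420.00 = 34.57 mm
ȳ = 247540.00 / 5420.00 = 45.67 mm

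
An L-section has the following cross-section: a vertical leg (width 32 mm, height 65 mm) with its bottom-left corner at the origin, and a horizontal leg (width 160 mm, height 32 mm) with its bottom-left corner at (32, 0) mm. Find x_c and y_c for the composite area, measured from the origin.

Part | A | x̄ᵢ | ȳᵢ | A·x̄ᵢ | A·ȳᵢ
vertical leg | 2080.00 | 16.00 | 32.50 | 33280.00 | 67600.00
horizontal leg | 5120.00 | 112.00 | 16.00 | 573440.00 | 81920.00
Σ | 7200.00 |  |  | 606720.00 | 149520.00
x_c = 606720.00 / 7200.00 = 84.27 mm
y_c = 149520.00 / 7200.00 = 20.77 mm

x_c = 84.27 mm, y_c = 20.77 mm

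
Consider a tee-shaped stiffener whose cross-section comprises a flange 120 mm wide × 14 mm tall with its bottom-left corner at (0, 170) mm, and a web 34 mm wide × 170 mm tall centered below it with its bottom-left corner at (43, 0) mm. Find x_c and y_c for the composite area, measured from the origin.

x_c = 60.00 mm, y_c = 105.72 mm

web: A = 34 × 170 = 5780.00, centroid at (60.00, 85.00).
flange: A = 120 × 14 = 1680.00, centroid at (60.00, 177.00).
ΣA = 7460.00 mm², ΣAx_c = 447600.00 mm³, ΣAy_c = 788660.00 mm³.
x_c = 447600.00/7460.00 = 60.00 mm; y_c = 788660.00/7460.00 = 105.72 mm.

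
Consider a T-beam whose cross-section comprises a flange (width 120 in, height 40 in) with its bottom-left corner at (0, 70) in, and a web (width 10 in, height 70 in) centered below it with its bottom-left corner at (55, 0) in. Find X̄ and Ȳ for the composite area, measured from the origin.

X̄ = 60.00 in, Ȳ = 83.00 in

web: A = 10 × 70 = 700.00, centroid at (60.00, 35.00).
flange: A = 120 × 40 = 4800.00, centroid at (60.00, 90.00).
ΣA = 5500.00 in², ΣAX̄ = 330000.00 in³, ΣAȲ = 456500.00 in³.
X̄ = 330000.00/5500.00 = 60.00 in; Ȳ = 456500.00/5500.00 = 83.00 in.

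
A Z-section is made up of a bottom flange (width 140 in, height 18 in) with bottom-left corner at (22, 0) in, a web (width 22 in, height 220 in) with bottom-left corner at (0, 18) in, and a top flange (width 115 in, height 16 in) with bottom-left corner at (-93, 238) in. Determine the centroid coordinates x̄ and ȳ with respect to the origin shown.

bottom flange: A = 140 × 18 = 2520.00, centroid at (92.00, 9.00).
web: A = 22 × 220 = 4840.00, centroid at (11.00, 128.00).
top flange: A = 115 × 16 = 1840.00, centroid at (-35.50, 246.00).
ΣA = 9200.00 in², ΣAx̄ = 219760.00 in³, ΣAȳ = 1094840.00 in³.
x̄ = 219760.00/9200.00 = 23.89 in; ȳ = 1094840.00/9200.00 = 119.00 in.

x̄ = 23.89 in, ȳ = 119.00 in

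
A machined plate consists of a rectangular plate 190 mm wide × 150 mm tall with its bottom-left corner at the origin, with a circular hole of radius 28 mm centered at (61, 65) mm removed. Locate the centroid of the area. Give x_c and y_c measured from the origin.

x_c = 98.22 mm, y_c = 75.95 mm

plate: A = 190 × 150 = 28500.00, centroid at (95.00, 75.00).
hole: A = −π·28² = -2463.01, centroid at (61.00, 65.00).
ΣA = 26036.99 mm², ΣAx_c = 2557256.47 mm³, ΣAy_c = 1977404.44 mm³.
x_c = 2557256.47/26036.99 = 98.22 mm; y_c = 1977404.44/26036.99 = 75.95 mm.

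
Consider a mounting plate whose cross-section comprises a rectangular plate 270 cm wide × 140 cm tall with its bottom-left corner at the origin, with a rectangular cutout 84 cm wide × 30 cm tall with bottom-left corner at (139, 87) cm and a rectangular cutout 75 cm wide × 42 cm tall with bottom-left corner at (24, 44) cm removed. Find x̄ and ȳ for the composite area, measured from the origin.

x̄ = 138.60 cm, ȳ = 67.98 cm

Part | A | x̄ᵢ | ȳᵢ | A·x̄ᵢ | A·ȳᵢ
plate | 37800.00 | 135.00 | 70.00 | 5103000.00 | 2646000.00
hole 1 | -2520.00 | 181.00 | 102.00 | -456120.00 | -257040.00
hole 2 | -3150.00 | 61.50 | 65.00 | -193725.00 | -204750.00
Σ | 32130.00 |  |  | 4453155.00 | 2184210.00
x̄ = 4453155.00 / 32130.00 = 138.60 cm
ȳ = 2184210.00 / 32130.00 = 67.98 cm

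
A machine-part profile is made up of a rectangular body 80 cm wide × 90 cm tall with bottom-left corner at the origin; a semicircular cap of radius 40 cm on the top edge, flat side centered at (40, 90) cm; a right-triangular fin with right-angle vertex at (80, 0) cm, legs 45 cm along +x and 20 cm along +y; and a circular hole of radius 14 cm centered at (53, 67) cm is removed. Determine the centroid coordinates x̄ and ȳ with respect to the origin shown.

x̄ = 41.75 cm, ȳ = 58.09 cm

rectangular body: A = 80 × 90 = 7200.00, centroid at (40.00, 45.00).
semicircular top: A = ½π·40² = 2513.27, centroid at (40.00, 106.98).
triangular fin: A = ½·45·20 = 450.00, centroid at (95.00, 6.67).
hole: A = −π·14² = -615.75, centroid at (53.00, 67.00).
ΣA = 9547.52 cm², ΣAx̄ = 398646.10 cm³, ΣAȳ = 554605.94 cm³.
x̄ = 398646.10/9547.52 = 41.75 cm; ȳ = 554605.94/9547.52 = 58.09 cm.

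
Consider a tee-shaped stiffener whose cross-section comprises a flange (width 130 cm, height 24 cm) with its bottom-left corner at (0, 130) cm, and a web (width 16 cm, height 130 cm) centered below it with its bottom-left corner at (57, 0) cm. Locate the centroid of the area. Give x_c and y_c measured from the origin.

web: A = 16 × 130 = 2080.00, centroid at (65.00, 65.00).
flange: A = 130 × 24 = 3120.00, centroid at (65.00, 142.00).
ΣA = 5200.00 cm², ΣAx_c = 338000.00 cm³, ΣAy_c = 578240.00 cm³.
x_c = 338000.00/5200.00 = 65.00 cm; y_c = 578240.00/5200.00 = 111.20 cm.

x_c = 65.00 cm, y_c = 111.20 cm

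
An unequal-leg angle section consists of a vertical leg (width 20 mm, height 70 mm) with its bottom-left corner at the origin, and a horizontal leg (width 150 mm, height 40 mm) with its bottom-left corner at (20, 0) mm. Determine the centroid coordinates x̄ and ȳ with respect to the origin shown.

x̄ = 78.92 mm, ȳ = 22.84 mm

vertical leg: A = 20 × 70 = 1400.00, centroid at (10.00, 35.00).
horizontal leg: A = 150 × 40 = 6000.00, centroid at (95.00, 20.00).
ΣA = 7400.00 mm², ΣAx̄ = 584000.00 mm³, ΣAȳ = 169000.00 mm³.
x̄ = 584000.00/7400.00 = 78.92 mm; ȳ = 169000.00/7400.00 = 22.84 mm.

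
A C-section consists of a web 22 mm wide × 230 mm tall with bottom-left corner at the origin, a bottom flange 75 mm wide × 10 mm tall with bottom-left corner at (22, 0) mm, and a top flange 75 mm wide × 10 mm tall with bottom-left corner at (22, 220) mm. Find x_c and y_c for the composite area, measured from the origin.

Part | A | x̄ᵢ | ȳᵢ | A·x̄ᵢ | A·ȳᵢ
web | 5060.00 | 11.00 | 115.00 | 55660.00 | 581900.00
bottom flange | 750.00 | 59.50 | 5.00 | 44625.00 | 3750.00
top flange | 750.00 | 59.50 | 225.00 | 44625.00 | 168750.00
Σ | 6560.00 |  |  | 144910.00 | 754400.00
x_c = 144910.00 / 6560.00 = 22.09 mm
y_c = 754400.00 / 6560.00 = 115.00 mm

x_c = 22.09 mm, y_c = 115.00 mm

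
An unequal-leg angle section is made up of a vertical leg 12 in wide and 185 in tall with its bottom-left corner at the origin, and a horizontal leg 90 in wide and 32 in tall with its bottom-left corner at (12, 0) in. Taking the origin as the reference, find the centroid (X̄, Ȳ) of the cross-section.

vertical leg: A = 12 × 185 = 2220.00, centroid at (6.00, 92.50).
horizontal leg: A = 90 × 32 = 2880.00, centroid at (57.00, 16.00).
ΣA = 5100.00 in²
ΣAX̄ = (2220.00)(6.00) + (2880.00)(57.00) = 177480.00 in³
ΣAȲ = (2220.00)(92.50) + (2880.00)(16.00) = 251430.00 in³
X̄ = 177480.00 / 5100.00 = 34.80 in
Ȳ = 251430.00 / 5100.00 = 49.30 in

X̄ = 34.80 in, Ȳ = 49.30 in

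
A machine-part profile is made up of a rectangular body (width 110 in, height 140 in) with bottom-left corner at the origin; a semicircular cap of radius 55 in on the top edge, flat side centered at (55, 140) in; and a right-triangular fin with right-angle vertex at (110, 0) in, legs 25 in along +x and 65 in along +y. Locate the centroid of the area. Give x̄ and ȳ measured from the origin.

Part | A | x̄ᵢ | ȳᵢ | A·x̄ᵢ | A·ȳᵢ
rectangular body | 15400.00 | 55.00 | 70.00 | 847000.00 | 1078000.00
semicircular top | 4751.66 | 55.00 | 163.34 | 261341.24 | 776148.91
triangular fin | 812.50 | 118.33 | 21.67 | 96145.83 | 17604.17
Σ | 20964.16 |  |  | 1204487.07 | 1871753.08
x̄ = 1204487.07 / 20964.16 = 57.45 in
ȳ = 1871753.08 / 20964.16 = 89.28 in

x̄ = 57.45 in, ȳ = 89.28 in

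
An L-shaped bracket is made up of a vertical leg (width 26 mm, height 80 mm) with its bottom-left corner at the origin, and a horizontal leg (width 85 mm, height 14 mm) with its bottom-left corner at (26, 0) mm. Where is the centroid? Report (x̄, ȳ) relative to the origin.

x̄ = 33.20 mm, ȳ = 27.99 mm

Part | A | x̄ᵢ | ȳᵢ | A·x̄ᵢ | A·ȳᵢ
vertical leg | 2080.00 | 13.00 | 40.00 | 27040.00 | 83200.00
horizontal leg | 1190.00 | 68.50 | 7.00 | 81515.00 | 8330.00
Σ | 3270.00 |  |  | 108555.00 | 91530.00
x̄ = 108555.00 / 3270.00 = 33.20 mm
ȳ = 91530.00 / 3270.00 = 27.99 mm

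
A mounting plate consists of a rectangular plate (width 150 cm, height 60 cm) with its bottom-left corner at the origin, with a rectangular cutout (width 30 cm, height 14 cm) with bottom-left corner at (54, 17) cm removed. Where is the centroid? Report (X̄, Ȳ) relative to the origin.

X̄ = 75.29 cm, Ȳ = 30.29 cm

plate: A = 150 × 60 = 9000.00, centroid at (75.00, 30.00).
hole: A = −(30 × 14) = -420.00, centroid at (69.00, 24.00).
ΣA = 8580.00 cm²
ΣAX̄ = (9000.00)(75.00) + (-420.00)(69.00) = 646020.00 cm³
ΣAȲ = (9000.00)(30.00) + (-420.00)(24.00) = 259920.00 cm³
X̄ = 646020.00 / 8580.00 = 75.29 cm
Ȳ = 259920.00 / 8580.00 = 30.29 cm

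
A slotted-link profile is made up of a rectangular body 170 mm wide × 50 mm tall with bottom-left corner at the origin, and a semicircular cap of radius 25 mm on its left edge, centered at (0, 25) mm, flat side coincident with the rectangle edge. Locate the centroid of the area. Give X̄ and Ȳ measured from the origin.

X̄ = 75.10 mm, Ȳ = 25.00 mm

rectangular body: A = 170 × 50 = 8500.00, centroid at (85.00, 25.00).
semicircular end: A = ½π·25² = 981.75, centroid at (-10.61, 25.00).
ΣA = 9481.75 mm², ΣAX̄ = 712083.33 mm³, ΣAȲ = 237043.69 mm³.
X̄ = 712083.33/9481.75 = 75.10 mm; Ȳ = 237043.69/9481.75 = 25.00 mm.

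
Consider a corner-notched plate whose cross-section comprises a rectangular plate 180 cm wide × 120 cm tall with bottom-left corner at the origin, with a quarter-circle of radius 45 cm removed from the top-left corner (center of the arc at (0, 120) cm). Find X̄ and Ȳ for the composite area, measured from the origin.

Part | A | x̄ᵢ | ȳᵢ | A·x̄ᵢ | A·ȳᵢ
plate | 21600.00 | 90.00 | 60.00 | 1944000.00 | 1296000.00
removed quarter-circle | -1590.43 | 19.10 | 100.90 | -30375.00 | -160476.75
Σ | 20009.57 |  |  | 1913625.00 | 1135523.25
X̄ = 1913625.00 / 20009.57 = 95.64 cm
Ȳ = 1135523.25 / 20009.57 = 56.75 cm

X̄ = 95.64 cm, Ȳ = 56.75 cm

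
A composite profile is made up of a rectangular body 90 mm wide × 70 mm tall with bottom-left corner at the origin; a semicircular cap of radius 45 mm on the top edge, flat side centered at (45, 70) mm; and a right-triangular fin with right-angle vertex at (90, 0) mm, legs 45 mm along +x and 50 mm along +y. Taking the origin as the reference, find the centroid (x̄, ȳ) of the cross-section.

rectangular body: A = 90 × 70 = 6300.00, centroid at (45.00, 35.00).
semicircular top: A = ½π·45² = 3180.86, centroid at (45.00, 89.10).
triangular fin: A = ½·45·50 = 1125.00, centroid at (105.00, 16.67).
ΣA = 10605.86 mm², ΣAx̄ = 544763.82 mm³, ΣAȳ = 522660.38 mm³.
x̄ = 544763.82/10605.86 = 51.36 mm; ȳ = 522660.38/10605.86 = 49.28 mm.

x̄ = 51.36 mm, ȳ = 49.28 mm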